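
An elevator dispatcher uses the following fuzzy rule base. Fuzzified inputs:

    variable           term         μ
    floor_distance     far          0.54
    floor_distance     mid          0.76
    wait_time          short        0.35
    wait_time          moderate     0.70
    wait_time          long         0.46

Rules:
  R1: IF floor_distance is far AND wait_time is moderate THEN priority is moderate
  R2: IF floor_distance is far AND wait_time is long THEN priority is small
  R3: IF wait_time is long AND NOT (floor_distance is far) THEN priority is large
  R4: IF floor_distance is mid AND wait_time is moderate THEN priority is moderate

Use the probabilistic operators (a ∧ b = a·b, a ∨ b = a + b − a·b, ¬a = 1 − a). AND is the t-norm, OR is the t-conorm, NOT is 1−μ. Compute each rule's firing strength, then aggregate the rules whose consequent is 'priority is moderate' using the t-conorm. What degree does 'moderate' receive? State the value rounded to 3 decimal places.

0.709

R1: far=0.54, moderate=0.70; AND[a·b] → w = 0.3780
R2: far=0.54, long=0.46; AND[a·b] → w = 0.2484
R3: long=0.46, ¬far=1−0.54=0.46; AND[a·b] → w = 0.2116
R4: mid=0.76, moderate=0.70; AND[a·b] → w = 0.5320
Rules with consequent 'moderate': {R1, R4} → strengths 0.3780, 0.5320
Aggregate via t-conorm [a + b − a·b]: 0.7089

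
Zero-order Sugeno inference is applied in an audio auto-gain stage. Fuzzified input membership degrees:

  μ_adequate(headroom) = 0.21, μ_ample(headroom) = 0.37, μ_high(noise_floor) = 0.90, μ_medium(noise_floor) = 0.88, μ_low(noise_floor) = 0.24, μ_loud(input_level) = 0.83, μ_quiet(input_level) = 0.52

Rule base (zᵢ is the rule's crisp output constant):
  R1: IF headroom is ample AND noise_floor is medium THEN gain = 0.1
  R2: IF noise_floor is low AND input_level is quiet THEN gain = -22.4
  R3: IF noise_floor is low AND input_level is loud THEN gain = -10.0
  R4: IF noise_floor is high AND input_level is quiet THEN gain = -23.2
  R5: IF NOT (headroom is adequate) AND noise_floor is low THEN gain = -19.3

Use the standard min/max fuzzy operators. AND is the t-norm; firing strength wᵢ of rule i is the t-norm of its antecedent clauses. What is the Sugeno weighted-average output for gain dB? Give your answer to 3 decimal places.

R1 (z=0.1): ample=0.37, medium=0.88; AND[min(a, b)] → w = 0.37
R2 (z=-22.4): low=0.24, quiet=0.52; AND[min(a, b)] → w = 0.24
R3 (z=-10.0): low=0.24, loud=0.83; AND[min(a, b)] → w = 0.24
R4 (z=-23.2): high=0.90, quiet=0.52; AND[min(a, b)] → w = 0.52
R5 (z=-19.3): ¬adequate=1−0.21=0.79, low=0.24; AND[min(a, b)] → w = 0.24
Weighted average = (0.37·0.1 + 0.24·-22.4 + 0.24·-10.0 + 0.52·-23.2 + 0.24·-19.3) / (0.37 + 0.24 + 0.24 + 0.52 + 0.24)
  = -24.4350 / 1.6100 = -15.177

-15.177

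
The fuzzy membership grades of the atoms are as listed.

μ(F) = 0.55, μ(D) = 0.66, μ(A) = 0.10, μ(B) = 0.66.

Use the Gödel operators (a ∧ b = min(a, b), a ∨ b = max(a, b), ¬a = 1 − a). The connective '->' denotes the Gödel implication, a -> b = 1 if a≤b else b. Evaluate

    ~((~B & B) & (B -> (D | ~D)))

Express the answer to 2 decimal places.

~B = 1 − 0.66 = 0.34
~B & B = min(a, b) on (0.34, 0.66) = 0.34
~D = 1 − 0.66 = 0.34
D | ~D = max(a, b) on (0.66, 0.34) = 0.66
B -> (D | ~D)  [Gödel: 1 if a≤b else b] with a=0.66, b=0.66 → 1.00
(~B & B) & (B -> (D | ~D)) = min(a, b) on (0.34, 1.00) = 0.34
~((~B & B) & (B -> (D | ~D))) = 1 − 0.34 = 0.66

0.66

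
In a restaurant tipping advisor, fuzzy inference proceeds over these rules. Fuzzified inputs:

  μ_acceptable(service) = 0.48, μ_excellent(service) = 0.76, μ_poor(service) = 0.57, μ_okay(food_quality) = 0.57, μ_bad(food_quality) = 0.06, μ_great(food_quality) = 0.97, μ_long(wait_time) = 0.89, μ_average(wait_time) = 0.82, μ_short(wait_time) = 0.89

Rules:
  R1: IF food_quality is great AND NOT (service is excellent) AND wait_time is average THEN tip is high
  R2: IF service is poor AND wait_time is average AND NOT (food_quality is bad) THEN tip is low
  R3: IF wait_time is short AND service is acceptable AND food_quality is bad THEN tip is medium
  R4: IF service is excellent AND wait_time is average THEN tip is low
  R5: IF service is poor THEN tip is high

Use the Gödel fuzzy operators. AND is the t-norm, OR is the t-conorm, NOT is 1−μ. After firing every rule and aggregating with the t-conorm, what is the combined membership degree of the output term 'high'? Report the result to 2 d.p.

0.57

R1: great=0.97, ¬excellent=1−0.76=0.24, average=0.82; AND[min(a, b)] → w = 0.24
R2: poor=0.57, average=0.82, ¬bad=1−0.06=0.94; AND[min(a, b)] → w = 0.57
R3: short=0.89, acceptable=0.48, bad=0.06; AND[min(a, b)] → w = 0.06
R4: excellent=0.76, average=0.82; AND[min(a, b)] → w = 0.76
R5: poor=0.57 → w = 0.57
Rules with consequent 'high': {R1, R5} → strengths 0.24, 0.57
Aggregate via t-conorm [max(a, b)]: 0.57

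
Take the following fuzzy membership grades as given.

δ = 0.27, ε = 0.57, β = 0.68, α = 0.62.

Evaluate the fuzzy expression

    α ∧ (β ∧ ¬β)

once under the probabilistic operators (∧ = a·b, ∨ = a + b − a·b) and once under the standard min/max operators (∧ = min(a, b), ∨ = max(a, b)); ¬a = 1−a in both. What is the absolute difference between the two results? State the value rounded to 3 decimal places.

Under probabilistic:
  ¬β = 1 − 0.6800 = 0.3200
  β ∧ ¬β = a·b on (0.6800, 0.3200) = 0.2176
  α ∧ (β ∧ ¬β) = a·b on (0.6200, 0.2176) = 0.1349
  → value = 0.1349
Under standard min/max:
  ¬β = 1 − 0.68 = 0.32
  β ∧ ¬β = min(a, b) on (0.68, 0.32) = 0.32
  α ∧ (β ∧ ¬β) = min(a, b) on (0.62, 0.32) = 0.32
  → value = 0.3200
|0.1349 − 0.3200| = 0.185

0.185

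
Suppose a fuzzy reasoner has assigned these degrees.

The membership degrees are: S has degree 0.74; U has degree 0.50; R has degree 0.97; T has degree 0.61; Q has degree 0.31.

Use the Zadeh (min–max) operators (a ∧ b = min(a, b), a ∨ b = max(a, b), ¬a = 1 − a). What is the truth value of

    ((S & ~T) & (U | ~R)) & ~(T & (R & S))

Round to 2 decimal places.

0.39

~T = 1 − 0.61 = 0.39
S & ~T = min(a, b) on (0.74, 0.39) = 0.39
~R = 1 − 0.97 = 0.03
U | ~R = max(a, b) on (0.50, 0.03) = 0.50
(S & ~T) & (U | ~R) = min(a, b) on (0.39, 0.50) = 0.39
R & S = min(a, b) on (0.97, 0.74) = 0.74
T & (R & S) = min(a, b) on (0.61, 0.74) = 0.61
~(T & (R & S)) = 1 − 0.61 = 0.39
((S & ~T) & (U | ~R)) & ~(T & (R & S)) = min(a, b) on (0.39, 0.39) = 0.39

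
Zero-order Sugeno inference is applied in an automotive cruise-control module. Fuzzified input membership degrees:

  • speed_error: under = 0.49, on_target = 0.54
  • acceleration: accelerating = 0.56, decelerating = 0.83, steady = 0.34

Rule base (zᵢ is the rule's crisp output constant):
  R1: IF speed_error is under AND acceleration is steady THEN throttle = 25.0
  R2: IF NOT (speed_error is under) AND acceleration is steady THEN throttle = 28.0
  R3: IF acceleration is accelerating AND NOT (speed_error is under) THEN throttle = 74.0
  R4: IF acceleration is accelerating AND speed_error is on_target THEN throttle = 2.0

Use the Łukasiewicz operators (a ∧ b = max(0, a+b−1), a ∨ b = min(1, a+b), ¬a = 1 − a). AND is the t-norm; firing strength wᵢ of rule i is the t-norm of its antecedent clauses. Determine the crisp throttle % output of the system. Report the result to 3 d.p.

R1 (z=25.0): under=0.49, steady=0.34; AND[max(0, a+b−1)] → w = 0.00
R2 (z=28.0): ¬under=1−0.49=0.51, steady=0.34; AND[max(0, a+b−1)] → w = 0.00
R3 (z=74.0): accelerating=0.56, ¬under=1−0.49=0.51; AND[max(0, a+b−1)] → w = 0.07
R4 (z=2.0): accelerating=0.56, on_target=0.54; AND[max(0, a+b−1)] → w = 0.10
Weighted average = (0.00·25.0 + 0.00·28.0 + 0.07·74.0 + 0.10·2.0) / (0.00 + 0.00 + 0.07 + 0.10)
  = 5.3800 / 0.1700 = 31.647

31.647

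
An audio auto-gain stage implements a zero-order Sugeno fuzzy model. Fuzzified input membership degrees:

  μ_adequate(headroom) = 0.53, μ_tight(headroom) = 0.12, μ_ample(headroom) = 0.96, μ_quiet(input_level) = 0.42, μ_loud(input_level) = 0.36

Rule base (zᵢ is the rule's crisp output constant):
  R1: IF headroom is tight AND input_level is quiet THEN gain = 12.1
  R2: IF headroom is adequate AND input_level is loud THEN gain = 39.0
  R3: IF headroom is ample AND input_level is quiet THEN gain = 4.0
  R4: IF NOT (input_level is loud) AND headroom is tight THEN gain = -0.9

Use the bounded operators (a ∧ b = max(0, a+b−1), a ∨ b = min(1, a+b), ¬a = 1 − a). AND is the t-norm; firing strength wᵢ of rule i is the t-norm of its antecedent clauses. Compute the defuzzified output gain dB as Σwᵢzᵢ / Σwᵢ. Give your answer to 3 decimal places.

R1 (z=12.1): tight=0.12, quiet=0.42; AND[max(0, a+b−1)] → w = 0.00
R2 (z=39.0): adequate=0.53, loud=0.36; AND[max(0, a+b−1)] → w = 0.00
R3 (z=4.0): ample=0.96, quiet=0.42; AND[max(0, a+b−1)] → w = 0.38
R4 (z=-0.9): ¬loud=1−0.36=0.64, tight=0.12; AND[max(0, a+b−1)] → w = 0.00
Weighted average = (0.00·12.1 + 0.00·39.0 + 0.38·4.0 + 0.00·-0.9) / (0.00 + 0.00 + 0.38 + 0.00)
  = 1.5200 / 0.3800 = 4.000

4.000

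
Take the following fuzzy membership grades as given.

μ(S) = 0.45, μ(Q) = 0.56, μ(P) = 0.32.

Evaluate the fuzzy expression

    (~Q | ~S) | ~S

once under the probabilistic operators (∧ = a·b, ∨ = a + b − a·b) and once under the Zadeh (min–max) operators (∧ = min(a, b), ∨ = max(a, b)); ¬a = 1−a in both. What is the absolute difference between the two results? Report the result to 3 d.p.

0.337

Under probabilistic:
  ~Q = 1 − 0.5600 = 0.4400
  ~S = 1 − 0.4500 = 0.5500
  ~Q | ~S = a + b − a·b on (0.4400, 0.5500) = 0.7480
  ~S = 1 − 0.4500 = 0.5500
  (~Q | ~S) | ~S = a + b − a·b on (0.7480, 0.5500) = 0.8866
  → value = 0.8866
Under Zadeh (min–max):
  ~Q = 1 − 0.56 = 0.44
  ~S = 1 − 0.45 = 0.55
  ~Q | ~S = max(a, b) on (0.44, 0.55) = 0.55
  ~S = 1 − 0.45 = 0.55
  (~Q | ~S) | ~S = max(a, b) on (0.55, 0.55) = 0.55
  → value = 0.5500
|0.8866 − 0.5500| = 0.337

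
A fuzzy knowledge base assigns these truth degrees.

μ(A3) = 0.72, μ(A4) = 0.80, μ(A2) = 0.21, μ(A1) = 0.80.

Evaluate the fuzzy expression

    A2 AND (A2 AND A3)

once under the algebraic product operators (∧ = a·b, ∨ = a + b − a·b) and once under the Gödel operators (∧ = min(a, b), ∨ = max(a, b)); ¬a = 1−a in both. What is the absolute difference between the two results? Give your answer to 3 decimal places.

0.178

Under algebraic product:
  A2 AND A3 = a·b on (0.2100, 0.7200) = 0.1512
  A2 AND (A2 AND A3) = a·b on (0.2100, 0.1512) = 0.0318
  → value = 0.0318
Under Gödel:
  A2 AND A3 = min(a, b) on (0.21, 0.72) = 0.21
  A2 AND (A2 AND A3) = min(a, b) on (0.21, 0.21) = 0.21
  → value = 0.2100
|0.0318 − 0.2100| = 0.178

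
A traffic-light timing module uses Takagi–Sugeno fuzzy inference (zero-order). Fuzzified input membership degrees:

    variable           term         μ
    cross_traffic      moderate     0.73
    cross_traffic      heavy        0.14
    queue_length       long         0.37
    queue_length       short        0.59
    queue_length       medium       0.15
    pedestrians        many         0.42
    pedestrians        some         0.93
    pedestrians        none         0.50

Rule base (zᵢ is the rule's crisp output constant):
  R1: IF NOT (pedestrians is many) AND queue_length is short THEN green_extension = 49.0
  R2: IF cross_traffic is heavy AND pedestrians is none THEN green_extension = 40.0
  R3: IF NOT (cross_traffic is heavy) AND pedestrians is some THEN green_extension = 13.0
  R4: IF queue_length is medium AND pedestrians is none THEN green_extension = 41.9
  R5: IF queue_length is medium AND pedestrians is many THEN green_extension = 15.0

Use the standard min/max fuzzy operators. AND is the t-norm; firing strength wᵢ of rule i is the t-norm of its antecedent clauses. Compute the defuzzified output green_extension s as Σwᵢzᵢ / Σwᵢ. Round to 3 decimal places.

28.582

R1 (z=49.0): ¬many=1−0.42=0.58, short=0.59; AND[min(a, b)] → w = 0.58
R2 (z=40.0): heavy=0.14, none=0.50; AND[min(a, b)] → w = 0.14
R3 (z=13.0): ¬heavy=1−0.14=0.86, some=0.93; AND[min(a, b)] → w = 0.86
R4 (z=41.9): medium=0.15, none=0.50; AND[min(a, b)] → w = 0.15
R5 (z=15.0): medium=0.15, many=0.42; AND[min(a, b)] → w = 0.15
Weighted average = (0.58·49.0 + 0.14·40.0 + 0.86·13.0 + 0.15·41.9 + 0.15·15.0) / (0.58 + 0.14 + 0.86 + 0.15 + 0.15)
  = 53.7350 / 1.8800 = 28.582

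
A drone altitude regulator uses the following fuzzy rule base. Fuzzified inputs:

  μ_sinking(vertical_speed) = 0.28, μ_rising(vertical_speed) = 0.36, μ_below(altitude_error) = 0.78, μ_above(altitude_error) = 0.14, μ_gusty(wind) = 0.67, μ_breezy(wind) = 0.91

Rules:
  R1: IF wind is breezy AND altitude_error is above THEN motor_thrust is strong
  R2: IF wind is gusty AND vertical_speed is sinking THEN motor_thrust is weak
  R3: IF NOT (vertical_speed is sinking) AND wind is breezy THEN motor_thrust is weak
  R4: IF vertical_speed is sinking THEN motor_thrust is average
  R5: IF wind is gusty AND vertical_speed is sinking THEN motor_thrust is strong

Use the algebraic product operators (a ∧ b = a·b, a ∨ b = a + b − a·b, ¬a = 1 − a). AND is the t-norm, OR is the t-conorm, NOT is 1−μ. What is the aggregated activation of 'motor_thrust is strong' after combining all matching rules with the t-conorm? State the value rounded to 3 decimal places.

0.291

R1: breezy=0.91, above=0.14; AND[a·b] → w = 0.1274
R2: gusty=0.67, sinking=0.28; AND[a·b] → w = 0.1876
R3: ¬sinking=1−0.28=0.72, breezy=0.91; AND[a·b] → w = 0.6552
R4: sinking=0.28 → w = 0.2800
R5: gusty=0.67, sinking=0.28; AND[a·b] → w = 0.1876
Rules with consequent 'strong': {R1, R5} → strengths 0.1274, 0.1876
Aggregate via t-conorm [a + b − a·b]: 0.2911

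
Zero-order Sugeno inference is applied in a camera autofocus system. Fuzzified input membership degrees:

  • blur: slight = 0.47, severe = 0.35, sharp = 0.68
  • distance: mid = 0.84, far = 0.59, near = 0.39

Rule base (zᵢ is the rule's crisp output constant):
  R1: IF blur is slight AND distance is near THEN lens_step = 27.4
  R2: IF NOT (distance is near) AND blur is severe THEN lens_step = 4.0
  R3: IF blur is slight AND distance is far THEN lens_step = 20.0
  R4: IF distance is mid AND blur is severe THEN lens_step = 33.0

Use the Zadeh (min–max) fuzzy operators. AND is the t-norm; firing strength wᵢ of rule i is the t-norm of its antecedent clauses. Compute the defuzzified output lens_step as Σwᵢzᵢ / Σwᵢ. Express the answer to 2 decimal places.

21.18

R1 (z=27.4): slight=0.47, near=0.39; AND[min(a, b)] → w = 0.39
R2 (z=4.0): ¬near=1−0.39=0.61, severe=0.35; AND[min(a, b)] → w = 0.35
R3 (z=20.0): slight=0.47, far=0.59; AND[min(a, b)] → w = 0.47
R4 (z=33.0): mid=0.84, severe=0.35; AND[min(a, b)] → w = 0.35
Weighted average = (0.39·27.4 + 0.35·4.0 + 0.47·20.0 + 0.35·33.0) / (0.39 + 0.35 + 0.47 + 0.35)
  = 33.0360 / 1.5600 = 21.18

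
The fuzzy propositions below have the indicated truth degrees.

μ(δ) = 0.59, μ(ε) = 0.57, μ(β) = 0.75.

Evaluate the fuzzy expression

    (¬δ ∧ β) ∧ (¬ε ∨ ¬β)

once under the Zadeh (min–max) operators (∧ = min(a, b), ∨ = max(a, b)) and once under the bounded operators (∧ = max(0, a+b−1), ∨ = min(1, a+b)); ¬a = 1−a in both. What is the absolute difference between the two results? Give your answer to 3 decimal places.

0.410

Under Zadeh (min–max):
  ¬δ = 1 − 0.59 = 0.41
  ¬δ ∧ β = min(a, b) on (0.41, 0.75) = 0.41
  ¬ε = 1 − 0.57 = 0.43
  ¬β = 1 − 0.75 = 0.25
  ¬ε ∨ ¬β = max(a, b) on (0.43, 0.25) = 0.43
  (¬δ ∧ β) ∧ (¬ε ∨ ¬β) = min(a, b) on (0.41, 0.43) = 0.41
  → value = 0.4100
Under bounded:
  ¬δ = 1 − 0.59 = 0.41
  ¬δ ∧ β = max(0, a+b−1) on (0.41, 0.75) = 0.16
  ¬ε = 1 − 0.57 = 0.43
  ¬β = 1 − 0.75 = 0.25
  ¬ε ∨ ¬β = min(1, a+b) on (0.43, 0.25) = 0.68
  (¬δ ∧ β) ∧ (¬ε ∨ ¬β) = max(0, a+b−1) on (0.16, 0.68) = 0.00
  → value = 0.0000
|0.4100 − 0.0000| = 0.410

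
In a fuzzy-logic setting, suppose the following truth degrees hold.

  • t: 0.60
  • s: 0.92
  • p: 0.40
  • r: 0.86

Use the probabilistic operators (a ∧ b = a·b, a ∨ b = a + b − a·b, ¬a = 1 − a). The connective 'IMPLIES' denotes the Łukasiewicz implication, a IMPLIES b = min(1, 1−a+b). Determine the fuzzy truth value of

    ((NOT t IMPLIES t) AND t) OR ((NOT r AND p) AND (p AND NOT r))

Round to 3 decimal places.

NOT t = 1 − 0.6000 = 0.4000
NOT t IMPLIES t  [Łukasiewicz: min(1, 1−a+b)] with a=0.4000, b=0.6000 → 1.0000
(NOT t IMPLIES t) AND t = a·b on (1.0000, 0.6000) = 0.6000
NOT r = 1 − 0.8600 = 0.1400
NOT r AND p = a·b on (0.1400, 0.4000) = 0.0560
NOT r = 1 − 0.8600 = 0.1400
p AND NOT r = a·b on (0.4000, 0.1400) = 0.0560
(NOT r AND p) AND (p AND NOT r) = a·b on (0.0560, 0.0560) = 0.0031
((NOT t IMPLIES t) AND t) OR ((NOT r AND p) AND (p AND NOT r)) = a + b − a·b on (0.6000, 0.0031) = 0.6013

0.601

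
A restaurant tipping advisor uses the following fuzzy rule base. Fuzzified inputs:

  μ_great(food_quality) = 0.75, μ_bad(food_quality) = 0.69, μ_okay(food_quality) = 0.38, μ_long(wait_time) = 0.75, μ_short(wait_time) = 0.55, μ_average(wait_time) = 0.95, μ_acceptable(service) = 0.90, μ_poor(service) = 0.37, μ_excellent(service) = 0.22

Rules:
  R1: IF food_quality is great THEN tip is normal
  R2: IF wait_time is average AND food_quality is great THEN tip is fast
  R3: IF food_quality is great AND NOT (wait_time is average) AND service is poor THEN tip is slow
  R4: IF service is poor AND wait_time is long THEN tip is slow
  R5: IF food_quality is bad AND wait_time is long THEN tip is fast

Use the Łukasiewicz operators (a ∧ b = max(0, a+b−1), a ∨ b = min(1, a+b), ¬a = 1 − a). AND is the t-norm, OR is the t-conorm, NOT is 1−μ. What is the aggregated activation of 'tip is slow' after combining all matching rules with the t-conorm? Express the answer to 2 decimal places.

0.12

R1: great=0.75 → w = 0.75
R2: average=0.95, great=0.75; AND[max(0, a+b−1)] → w = 0.70
R3: great=0.75, ¬average=1−0.95=0.05, poor=0.37; AND[max(0, a+b−1)] → w = 0.00
R4: poor=0.37, long=0.75; AND[max(0, a+b−1)] → w = 0.12
R5: bad=0.69, long=0.75; AND[max(0, a+b−1)] → w = 0.44
Rules with consequent 'slow': {R3, R4} → strengths 0.00, 0.12
Aggregate via t-conorm [min(1, a+b)]: 0.12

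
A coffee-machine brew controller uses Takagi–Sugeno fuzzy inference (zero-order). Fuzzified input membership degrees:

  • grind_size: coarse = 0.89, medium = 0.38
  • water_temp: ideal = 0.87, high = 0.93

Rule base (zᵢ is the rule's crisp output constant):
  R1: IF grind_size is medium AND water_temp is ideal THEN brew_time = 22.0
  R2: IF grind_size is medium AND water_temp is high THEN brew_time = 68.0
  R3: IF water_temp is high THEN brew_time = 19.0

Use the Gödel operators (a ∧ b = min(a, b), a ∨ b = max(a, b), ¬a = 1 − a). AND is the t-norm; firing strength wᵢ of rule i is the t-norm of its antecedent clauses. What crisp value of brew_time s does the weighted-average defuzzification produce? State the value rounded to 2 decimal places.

30.69

R1 (z=22.0): medium=0.38, ideal=0.87; AND[min(a, b)] → w = 0.38
R2 (z=68.0): medium=0.38, high=0.93; AND[min(a, b)] → w = 0.38
R3 (z=19.0): high=0.93 → w = 0.93
Weighted average = (0.38·22.0 + 0.38·68.0 + 0.93·19.0) / (0.38 + 0.38 + 0.93)
  = 51.8700 / 1.6900 = 30.69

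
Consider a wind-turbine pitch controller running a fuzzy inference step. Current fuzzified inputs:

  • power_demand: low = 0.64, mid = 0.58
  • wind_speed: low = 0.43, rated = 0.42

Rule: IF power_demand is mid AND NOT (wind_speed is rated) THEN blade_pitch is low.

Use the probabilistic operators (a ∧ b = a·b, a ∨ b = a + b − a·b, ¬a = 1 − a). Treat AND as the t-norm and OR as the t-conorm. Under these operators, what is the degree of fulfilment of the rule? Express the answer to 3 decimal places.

0.336

firing strength: mid=0.58, ¬rated=1−0.42=0.58; AND[a·b] → w = 0.3364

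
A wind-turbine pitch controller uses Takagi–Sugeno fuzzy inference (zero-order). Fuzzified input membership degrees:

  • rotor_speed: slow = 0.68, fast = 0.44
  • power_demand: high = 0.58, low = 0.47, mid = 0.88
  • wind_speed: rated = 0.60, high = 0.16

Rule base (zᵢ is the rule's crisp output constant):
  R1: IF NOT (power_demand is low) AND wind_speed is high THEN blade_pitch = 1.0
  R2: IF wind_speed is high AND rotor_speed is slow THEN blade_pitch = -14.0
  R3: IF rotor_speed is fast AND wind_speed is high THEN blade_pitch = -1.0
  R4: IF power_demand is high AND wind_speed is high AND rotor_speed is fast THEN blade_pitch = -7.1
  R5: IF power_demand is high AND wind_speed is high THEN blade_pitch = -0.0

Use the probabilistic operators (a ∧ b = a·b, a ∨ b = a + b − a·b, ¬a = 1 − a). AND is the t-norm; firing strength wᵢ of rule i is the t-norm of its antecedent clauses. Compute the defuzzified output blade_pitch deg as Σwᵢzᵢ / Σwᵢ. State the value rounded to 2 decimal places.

R1 (z=1.0): ¬low=1−0.47=0.53, high=0.16; AND[a·b] → w = 0.0848
R2 (z=-14.0): high=0.16, slow=0.68; AND[a·b] → w = 0.1088
R3 (z=-1.0): fast=0.44, high=0.16; AND[a·b] → w = 0.0704
R4 (z=-7.1): high=0.58, high=0.16, fast=0.44; AND[a·b] → w = 0.0408
R5 (z=-0.0): high=0.58, high=0.16; AND[a·b] → w = 0.0928
Weighted average = (0.0848·1.0 + 0.1088·-14.0 + 0.0704·-1.0 + 0.0408·-7.1 + 0.0928·-0.0) / (0.0848 + 0.1088 + 0.0704 + 0.0408 + 0.0928)
  = -1.7987 / 0.3976 = -4.52

-4.52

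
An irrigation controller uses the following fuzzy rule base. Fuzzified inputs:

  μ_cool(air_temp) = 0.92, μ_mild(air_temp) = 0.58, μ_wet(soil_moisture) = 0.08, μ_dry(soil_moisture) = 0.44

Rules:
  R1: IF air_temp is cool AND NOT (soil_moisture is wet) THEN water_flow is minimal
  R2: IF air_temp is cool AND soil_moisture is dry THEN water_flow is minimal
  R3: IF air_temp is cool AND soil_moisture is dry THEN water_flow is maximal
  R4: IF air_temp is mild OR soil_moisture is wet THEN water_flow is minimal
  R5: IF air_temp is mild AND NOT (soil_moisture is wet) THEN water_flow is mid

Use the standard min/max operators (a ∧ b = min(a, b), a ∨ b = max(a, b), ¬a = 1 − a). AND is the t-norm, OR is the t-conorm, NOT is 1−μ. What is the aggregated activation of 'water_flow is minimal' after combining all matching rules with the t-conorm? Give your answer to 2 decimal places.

0.92

R1: cool=0.92, ¬wet=1−0.08=0.92; AND[min(a, b)] → w = 0.92
R2: cool=0.92, dry=0.44; AND[min(a, b)] → w = 0.44
R3: cool=0.92, dry=0.44; AND[min(a, b)] → w = 0.44
R4: mild=0.58, wet=0.08; OR[max(a, b)] → w = 0.58
R5: mild=0.58, ¬wet=1−0.08=0.92; AND[min(a, b)] → w = 0.58
Rules with consequent 'minimal': {R1, R2, R4} → strengths 0.92, 0.44, 0.58
Aggregate via t-conorm [max(a, b)]: 0.92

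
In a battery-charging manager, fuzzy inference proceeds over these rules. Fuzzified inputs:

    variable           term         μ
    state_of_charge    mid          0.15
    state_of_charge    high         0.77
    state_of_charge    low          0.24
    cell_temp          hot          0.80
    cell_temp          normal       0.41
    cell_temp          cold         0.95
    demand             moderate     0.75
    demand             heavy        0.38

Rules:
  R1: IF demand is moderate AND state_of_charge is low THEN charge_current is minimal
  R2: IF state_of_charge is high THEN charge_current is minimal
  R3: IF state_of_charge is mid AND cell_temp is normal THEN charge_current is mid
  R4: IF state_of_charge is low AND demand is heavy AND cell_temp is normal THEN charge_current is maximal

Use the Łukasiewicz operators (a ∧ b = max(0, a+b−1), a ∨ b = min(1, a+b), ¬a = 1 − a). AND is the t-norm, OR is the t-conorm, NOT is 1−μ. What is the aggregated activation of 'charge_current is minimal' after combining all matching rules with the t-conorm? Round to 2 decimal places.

0.77

R1: moderate=0.75, low=0.24; AND[max(0, a+b−1)] → w = 0.00
R2: high=0.77 → w = 0.77
R3: mid=0.15, normal=0.41; AND[max(0, a+b−1)] → w = 0.00
R4: low=0.24, heavy=0.38, normal=0.41; AND[max(0, a+b−1)] → w = 0.00
Rules with consequent 'minimal': {R1, R2} → strengths 0.00, 0.77
Aggregate via t-conorm [min(1, a+b)]: 0.77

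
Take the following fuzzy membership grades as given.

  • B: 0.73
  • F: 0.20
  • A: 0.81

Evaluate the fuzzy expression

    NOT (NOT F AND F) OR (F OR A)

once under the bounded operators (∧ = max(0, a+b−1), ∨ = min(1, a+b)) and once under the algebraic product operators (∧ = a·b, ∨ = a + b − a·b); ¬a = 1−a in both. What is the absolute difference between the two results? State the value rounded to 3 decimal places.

0.024

Under bounded:
  NOT F = 1 − 0.20 = 0.80
  NOT F AND F = max(0, a+b−1) on (0.80, 0.20) = 0.00
  NOT (NOT F AND F) = 1 − 0.00 = 1.00
  F OR A = min(1, a+b) on (0.20, 0.81) = 1.00
  NOT (NOT F AND F) OR (F OR A) = min(1, a+b) on (1.00, 1.00) = 1.00
  → value = 1.0000
Under algebraic product:
  NOT F = 1 − 0.2000 = 0.8000
  NOT F AND F = a·b on (0.8000, 0.2000) = 0.1600
  NOT (NOT F AND F) = 1 − 0.1600 = 0.8400
  F OR A = a + b − a·b on (0.2000, 0.8100) = 0.8480
  NOT (NOT F AND F) OR (F OR A) = a + b − a·b on (0.8400, 0.8480) = 0.9757
  → value = 0.9757
|1.0000 − 0.9757| = 0.024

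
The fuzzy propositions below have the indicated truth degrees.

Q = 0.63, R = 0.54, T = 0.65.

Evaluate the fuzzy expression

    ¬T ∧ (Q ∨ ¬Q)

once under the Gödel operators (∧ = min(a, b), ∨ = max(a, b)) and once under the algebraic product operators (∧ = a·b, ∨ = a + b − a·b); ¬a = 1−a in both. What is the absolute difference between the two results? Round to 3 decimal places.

Under Gödel:
  ¬T = 1 − 0.65 = 0.35
  ¬Q = 1 − 0.63 = 0.37
  Q ∨ ¬Q = max(a, b) on (0.63, 0.37) = 0.63
  ¬T ∧ (Q ∨ ¬Q) = min(a, b) on (0.35, 0.63) = 0.35
  → value = 0.3500
Under algebraic product:
  ¬T = 1 − 0.6500 = 0.3500
  ¬Q = 1 − 0.6300 = 0.3700
  Q ∨ ¬Q = a + b − a·b on (0.6300, 0.3700) = 0.7669
  ¬T ∧ (Q ∨ ¬Q) = a·b on (0.3500, 0.7669) = 0.2684
  → value = 0.2684
|0.3500 − 0.2684| = 0.082

0.082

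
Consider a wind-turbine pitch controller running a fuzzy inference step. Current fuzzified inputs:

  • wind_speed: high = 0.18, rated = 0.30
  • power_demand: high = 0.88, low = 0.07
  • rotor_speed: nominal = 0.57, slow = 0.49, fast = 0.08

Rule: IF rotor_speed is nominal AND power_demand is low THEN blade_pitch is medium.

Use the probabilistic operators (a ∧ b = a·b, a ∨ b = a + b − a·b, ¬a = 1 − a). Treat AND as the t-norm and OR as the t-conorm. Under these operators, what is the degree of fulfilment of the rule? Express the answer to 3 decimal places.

0.040

firing strength: nominal=0.57, low=0.07; AND[a·b] → w = 0.0399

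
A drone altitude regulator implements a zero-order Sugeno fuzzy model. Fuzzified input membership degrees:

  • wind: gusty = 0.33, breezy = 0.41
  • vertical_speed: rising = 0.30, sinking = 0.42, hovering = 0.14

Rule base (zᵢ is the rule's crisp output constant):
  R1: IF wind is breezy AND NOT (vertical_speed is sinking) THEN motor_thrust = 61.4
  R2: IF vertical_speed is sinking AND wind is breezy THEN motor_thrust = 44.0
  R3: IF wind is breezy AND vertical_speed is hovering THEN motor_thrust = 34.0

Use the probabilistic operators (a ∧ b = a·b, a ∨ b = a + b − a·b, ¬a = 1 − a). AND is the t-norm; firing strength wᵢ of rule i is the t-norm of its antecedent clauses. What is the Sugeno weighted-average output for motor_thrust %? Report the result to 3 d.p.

R1 (z=61.4): breezy=0.41, ¬sinking=1−0.42=0.58; AND[a·b] → w = 0.2378
R2 (z=44.0): sinking=0.42, breezy=0.41; AND[a·b] → w = 0.1722
R3 (z=34.0): breezy=0.41, hovering=0.14; AND[a·b] → w = 0.0574
Weighted average = (0.2378·61.4 + 0.1722·44.0 + 0.0574·34.0) / (0.2378 + 0.1722 + 0.0574)
  = 24.1293 / 0.4674 = 51.625

51.625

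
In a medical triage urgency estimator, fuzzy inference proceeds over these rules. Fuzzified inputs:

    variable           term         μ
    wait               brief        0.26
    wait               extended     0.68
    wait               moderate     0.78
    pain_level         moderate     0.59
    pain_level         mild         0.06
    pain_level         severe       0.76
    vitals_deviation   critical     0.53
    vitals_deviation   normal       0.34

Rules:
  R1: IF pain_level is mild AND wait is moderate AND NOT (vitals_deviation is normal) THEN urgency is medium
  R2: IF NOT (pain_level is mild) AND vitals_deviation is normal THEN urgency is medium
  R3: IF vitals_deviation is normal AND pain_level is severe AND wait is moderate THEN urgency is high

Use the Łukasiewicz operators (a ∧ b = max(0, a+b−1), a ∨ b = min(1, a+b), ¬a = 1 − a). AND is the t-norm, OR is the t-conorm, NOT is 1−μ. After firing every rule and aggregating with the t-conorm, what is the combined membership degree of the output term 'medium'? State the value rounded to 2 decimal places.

R1: mild=0.06, moderate=0.78, ¬normal=1−0.34=0.66; AND[max(0, a+b−1)] → w = 0.00
R2: ¬mild=1−0.06=0.94, normal=0.34; AND[max(0, a+b−1)] → w = 0.28
R3: normal=0.34, severe=0.76, moderate=0.78; AND[max(0, a+b−1)] → w = 0.00
Rules with consequent 'medium': {R1, R2} → strengths 0.00, 0.28
Aggregate via t-conorm [min(1, a+b)]: 0.28

0.28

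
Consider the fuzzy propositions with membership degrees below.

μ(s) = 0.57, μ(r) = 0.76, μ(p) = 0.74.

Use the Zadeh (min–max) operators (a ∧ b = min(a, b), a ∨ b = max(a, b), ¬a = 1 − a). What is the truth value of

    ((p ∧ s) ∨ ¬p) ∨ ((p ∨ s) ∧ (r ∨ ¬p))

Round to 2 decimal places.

0.74

p ∧ s = min(a, b) on (0.74, 0.57) = 0.57
¬p = 1 − 0.74 = 0.26
(p ∧ s) ∨ ¬p = max(a, b) on (0.57, 0.26) = 0.57
p ∨ s = max(a, b) on (0.74, 0.57) = 0.74
¬p = 1 − 0.74 = 0.26
r ∨ ¬p = max(a, b) on (0.76, 0.26) = 0.76
(p ∨ s) ∧ (r ∨ ¬p) = min(a, b) on (0.74, 0.76) = 0.74
((p ∧ s) ∨ ¬p) ∨ ((p ∨ s) ∧ (r ∨ ¬p)) = max(a, b) on (0.57, 0.74) = 0.74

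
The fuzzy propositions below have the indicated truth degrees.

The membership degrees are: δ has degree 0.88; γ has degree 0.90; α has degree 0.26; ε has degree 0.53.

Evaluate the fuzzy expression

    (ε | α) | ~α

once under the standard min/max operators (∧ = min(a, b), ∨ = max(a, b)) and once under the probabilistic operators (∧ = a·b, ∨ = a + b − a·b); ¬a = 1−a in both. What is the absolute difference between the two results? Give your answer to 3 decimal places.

Under standard min/max:
  ε | α = max(a, b) on (0.53, 0.26) = 0.53
  ~α = 1 − 0.26 = 0.74
  (ε | α) | ~α = max(a, b) on (0.53, 0.74) = 0.74
  → value = 0.7400
Under probabilistic:
  ε | α = a + b − a·b on (0.5300, 0.2600) = 0.6522
  ~α = 1 − 0.2600 = 0.7400
  (ε | α) | ~α = a + b − a·b on (0.6522, 0.7400) = 0.9096
  → value = 0.9096
|0.7400 − 0.9096| = 0.170

0.170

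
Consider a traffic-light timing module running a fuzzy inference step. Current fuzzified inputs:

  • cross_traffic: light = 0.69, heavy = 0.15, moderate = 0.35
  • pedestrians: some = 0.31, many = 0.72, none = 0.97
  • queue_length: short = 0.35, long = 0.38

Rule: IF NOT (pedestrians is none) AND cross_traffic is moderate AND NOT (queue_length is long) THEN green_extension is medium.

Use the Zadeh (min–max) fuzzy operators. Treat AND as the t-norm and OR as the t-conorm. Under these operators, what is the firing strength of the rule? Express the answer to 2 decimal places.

firing strength: ¬none=1−0.97=0.03, moderate=0.35, ¬long=1−0.38=0.62; AND[min(a, b)] → w = 0.03

0.03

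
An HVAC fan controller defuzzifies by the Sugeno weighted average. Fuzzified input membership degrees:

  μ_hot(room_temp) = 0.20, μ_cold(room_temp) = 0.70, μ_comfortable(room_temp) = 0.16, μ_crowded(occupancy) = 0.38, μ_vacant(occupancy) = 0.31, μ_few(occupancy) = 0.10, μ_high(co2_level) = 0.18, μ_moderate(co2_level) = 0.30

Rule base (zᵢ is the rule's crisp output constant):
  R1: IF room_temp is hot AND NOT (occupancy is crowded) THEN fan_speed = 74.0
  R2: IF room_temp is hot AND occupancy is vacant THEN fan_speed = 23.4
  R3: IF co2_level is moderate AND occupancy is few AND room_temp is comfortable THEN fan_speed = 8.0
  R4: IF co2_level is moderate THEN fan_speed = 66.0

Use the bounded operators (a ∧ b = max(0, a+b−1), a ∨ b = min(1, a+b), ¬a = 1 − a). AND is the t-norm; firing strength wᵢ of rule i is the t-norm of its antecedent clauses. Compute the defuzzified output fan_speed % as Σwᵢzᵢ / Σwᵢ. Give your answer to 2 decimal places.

66.00

R1 (z=74.0): hot=0.20, ¬crowded=1−0.38=0.62; AND[max(0, a+b−1)] → w = 0.00
R2 (z=23.4): hot=0.20, vacant=0.31; AND[max(0, a+b−1)] → w = 0.00
R3 (z=8.0): moderate=0.30, few=0.10, comfortable=0.16; AND[max(0, a+b−1)] → w = 0.00
R4 (z=66.0): moderate=0.30 → w = 0.30
Weighted average = (0.00·74.0 + 0.00·23.4 + 0.00·8.0 + 0.30·66.0) / (0.00 + 0.00 + 0.00 + 0.30)
  = 19.8000 / 0.3000 = 66.00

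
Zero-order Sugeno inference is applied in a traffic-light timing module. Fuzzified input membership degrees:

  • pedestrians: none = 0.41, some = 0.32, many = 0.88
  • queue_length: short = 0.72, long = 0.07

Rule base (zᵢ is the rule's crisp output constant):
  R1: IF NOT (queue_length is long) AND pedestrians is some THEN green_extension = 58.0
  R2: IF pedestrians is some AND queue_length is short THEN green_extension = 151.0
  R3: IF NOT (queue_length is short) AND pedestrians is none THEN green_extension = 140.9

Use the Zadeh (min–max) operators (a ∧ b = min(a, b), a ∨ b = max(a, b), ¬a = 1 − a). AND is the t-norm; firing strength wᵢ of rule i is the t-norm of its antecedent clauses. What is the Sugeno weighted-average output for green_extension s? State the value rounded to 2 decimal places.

R1 (z=58.0): ¬long=1−0.07=0.93, some=0.32; AND[min(a, b)] → w = 0.32
R2 (z=151.0): some=0.32, short=0.72; AND[min(a, b)] → w = 0.32
R3 (z=140.9): ¬short=1−0.72=0.28, none=0.41; AND[min(a, b)] → w = 0.28
Weighted average = (0.32·58.0 + 0.32·151.0 + 0.28·140.9) / (0.32 + 0.32 + 0.28)
  = 106.3320 / 0.9200 = 115.58

115.58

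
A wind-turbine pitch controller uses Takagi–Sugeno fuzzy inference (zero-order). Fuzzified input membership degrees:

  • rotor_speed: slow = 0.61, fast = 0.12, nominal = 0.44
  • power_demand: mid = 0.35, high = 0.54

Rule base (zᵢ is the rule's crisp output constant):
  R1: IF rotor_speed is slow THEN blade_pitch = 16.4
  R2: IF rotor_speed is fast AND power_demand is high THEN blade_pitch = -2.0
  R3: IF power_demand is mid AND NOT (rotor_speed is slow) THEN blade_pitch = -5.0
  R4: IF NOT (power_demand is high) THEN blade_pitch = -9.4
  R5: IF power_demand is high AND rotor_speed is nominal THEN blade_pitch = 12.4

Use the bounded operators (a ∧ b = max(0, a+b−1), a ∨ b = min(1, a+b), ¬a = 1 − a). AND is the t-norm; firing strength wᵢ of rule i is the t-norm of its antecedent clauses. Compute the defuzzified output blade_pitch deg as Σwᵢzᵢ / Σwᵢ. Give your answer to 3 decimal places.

R1 (z=16.4): slow=0.61 → w = 0.61
R2 (z=-2.0): fast=0.12, high=0.54; AND[max(0, a+b−1)] → w = 0.00
R3 (z=-5.0): mid=0.35, ¬slow=1−0.61=0.39; AND[max(0, a+b−1)] → w = 0.00
R4 (z=-9.4): ¬high=1−0.54=0.46 → w = 0.46
R5 (z=12.4): high=0.54, nominal=0.44; AND[max(0, a+b−1)] → w = 0.00
Weighted average = (0.61·16.4 + 0.00·-2.0 + 0.00·-5.0 + 0.46·-9.4 + 0.00·12.4) / (0.61 + 0.00 + 0.00 + 0.46 + 0.00)
  = 5.6800 / 1.0700 = 5.308

5.308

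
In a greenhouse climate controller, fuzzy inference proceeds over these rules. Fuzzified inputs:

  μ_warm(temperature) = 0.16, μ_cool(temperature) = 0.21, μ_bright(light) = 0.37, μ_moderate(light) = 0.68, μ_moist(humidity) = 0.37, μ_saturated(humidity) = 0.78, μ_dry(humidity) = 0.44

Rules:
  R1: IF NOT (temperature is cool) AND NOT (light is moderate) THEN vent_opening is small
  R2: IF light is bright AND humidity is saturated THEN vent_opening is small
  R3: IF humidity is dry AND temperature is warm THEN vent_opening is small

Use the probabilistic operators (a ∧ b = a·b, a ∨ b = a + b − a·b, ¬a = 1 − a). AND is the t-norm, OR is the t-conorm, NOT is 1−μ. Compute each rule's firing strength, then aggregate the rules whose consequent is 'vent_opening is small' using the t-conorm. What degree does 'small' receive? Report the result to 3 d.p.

0.506

R1: ¬cool=1−0.21=0.79, ¬moderate=1−0.68=0.32; AND[a·b] → w = 0.2528
R2: bright=0.37, saturated=0.78; AND[a·b] → w = 0.2886
R3: dry=0.44, warm=0.16; AND[a·b] → w = 0.0704
Rules with consequent 'small': {R1, R2, R3} → strengths 0.2528, 0.2886, 0.0704
Aggregate via t-conorm [a + b − a·b]: 0.5059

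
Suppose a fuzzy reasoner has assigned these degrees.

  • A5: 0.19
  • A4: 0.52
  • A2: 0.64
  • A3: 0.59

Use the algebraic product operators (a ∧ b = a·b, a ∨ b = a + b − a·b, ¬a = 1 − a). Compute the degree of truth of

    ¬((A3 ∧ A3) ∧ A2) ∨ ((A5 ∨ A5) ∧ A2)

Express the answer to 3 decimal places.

A3 ∧ A3 = a·b on (0.5900, 0.5900) = 0.3481
(A3 ∧ A3) ∧ A2 = a·b on (0.3481, 0.6400) = 0.2228
¬((A3 ∧ A3) ∧ A2) = 1 − 0.2228 = 0.7772
A5 ∨ A5 = a + b − a·b on (0.1900, 0.1900) = 0.3439
(A5 ∨ A5) ∧ A2 = a·b on (0.3439, 0.6400) = 0.2201
¬((A3 ∧ A3) ∧ A2) ∨ ((A5 ∨ A5) ∧ A2) = a + b − a·b on (0.7772, 0.2201) = 0.8262

0.826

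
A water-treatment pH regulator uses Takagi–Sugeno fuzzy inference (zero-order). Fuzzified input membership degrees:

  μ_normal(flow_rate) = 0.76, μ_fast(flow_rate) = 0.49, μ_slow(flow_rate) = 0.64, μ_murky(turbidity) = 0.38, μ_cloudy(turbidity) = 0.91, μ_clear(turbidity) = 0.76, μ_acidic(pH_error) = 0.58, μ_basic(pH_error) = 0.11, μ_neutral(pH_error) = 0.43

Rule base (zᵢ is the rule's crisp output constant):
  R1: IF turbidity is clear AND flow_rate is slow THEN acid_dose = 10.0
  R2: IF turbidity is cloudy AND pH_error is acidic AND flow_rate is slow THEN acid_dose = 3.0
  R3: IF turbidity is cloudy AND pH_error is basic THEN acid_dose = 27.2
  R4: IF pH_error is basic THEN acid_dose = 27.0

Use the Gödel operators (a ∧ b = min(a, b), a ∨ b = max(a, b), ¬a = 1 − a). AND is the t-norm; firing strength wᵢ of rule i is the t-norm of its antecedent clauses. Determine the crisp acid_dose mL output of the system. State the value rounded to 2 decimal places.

9.79

R1 (z=10.0): clear=0.76, slow=0.64; AND[min(a, b)] → w = 0.64
R2 (z=3.0): cloudy=0.91, acidic=0.58, slow=0.64; AND[min(a, b)] → w = 0.58
R3 (z=27.2): cloudy=0.91, basic=0.11; AND[min(a, b)] → w = 0.11
R4 (z=27.0): basic=0.11 → w = 0.11
Weighted average = (0.64·10.0 + 0.58·3.0 + 0.11·27.2 + 0.11·27.0) / (0.64 + 0.58 + 0.11 + 0.11)
  = 14.1020 / 1.4400 = 9.79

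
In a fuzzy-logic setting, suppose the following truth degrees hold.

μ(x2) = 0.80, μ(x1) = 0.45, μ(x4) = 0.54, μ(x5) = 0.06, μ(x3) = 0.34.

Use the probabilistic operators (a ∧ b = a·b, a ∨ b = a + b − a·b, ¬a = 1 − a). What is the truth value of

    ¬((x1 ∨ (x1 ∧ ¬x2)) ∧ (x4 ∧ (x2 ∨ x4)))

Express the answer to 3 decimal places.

¬x2 = 1 − 0.8000 = 0.2000
x1 ∧ ¬x2 = a·b on (0.4500, 0.2000) = 0.0900
x1 ∨ (x1 ∧ ¬x2) = a + b − a·b on (0.4500, 0.0900) = 0.4995
x2 ∨ x4 = a + b − a·b on (0.8000, 0.5400) = 0.9080
x4 ∧ (x2 ∨ x4) = a·b on (0.5400, 0.9080) = 0.4903
(x1 ∨ (x1 ∧ ¬x2)) ∧ (x4 ∧ (x2 ∨ x4)) = a·b on (0.4995, 0.4903) = 0.2449
¬((x1 ∨ (x1 ∧ ¬x2)) ∧ (x4 ∧ (x2 ∨ x4))) = 1 − 0.2449 = 0.7551

0.755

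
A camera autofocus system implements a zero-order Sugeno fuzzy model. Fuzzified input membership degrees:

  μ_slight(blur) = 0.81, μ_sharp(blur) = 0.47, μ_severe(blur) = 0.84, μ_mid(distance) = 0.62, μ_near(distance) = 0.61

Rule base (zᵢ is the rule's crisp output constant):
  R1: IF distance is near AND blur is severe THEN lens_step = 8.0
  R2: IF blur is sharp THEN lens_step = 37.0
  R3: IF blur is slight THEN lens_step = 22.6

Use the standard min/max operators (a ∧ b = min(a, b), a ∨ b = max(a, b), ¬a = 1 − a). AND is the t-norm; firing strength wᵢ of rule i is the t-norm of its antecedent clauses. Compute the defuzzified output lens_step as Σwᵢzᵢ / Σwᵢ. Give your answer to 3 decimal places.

R1 (z=8.0): near=0.61, severe=0.84; AND[min(a, b)] → w = 0.61
R2 (z=37.0): sharp=0.47 → w = 0.47
R3 (z=22.6): slight=0.81 → w = 0.81
Weighted average = (0.61·8.0 + 0.47·37.0 + 0.81·22.6) / (0.61 + 0.47 + 0.81)
  = 40.5760 / 1.8900 = 21.469

21.469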